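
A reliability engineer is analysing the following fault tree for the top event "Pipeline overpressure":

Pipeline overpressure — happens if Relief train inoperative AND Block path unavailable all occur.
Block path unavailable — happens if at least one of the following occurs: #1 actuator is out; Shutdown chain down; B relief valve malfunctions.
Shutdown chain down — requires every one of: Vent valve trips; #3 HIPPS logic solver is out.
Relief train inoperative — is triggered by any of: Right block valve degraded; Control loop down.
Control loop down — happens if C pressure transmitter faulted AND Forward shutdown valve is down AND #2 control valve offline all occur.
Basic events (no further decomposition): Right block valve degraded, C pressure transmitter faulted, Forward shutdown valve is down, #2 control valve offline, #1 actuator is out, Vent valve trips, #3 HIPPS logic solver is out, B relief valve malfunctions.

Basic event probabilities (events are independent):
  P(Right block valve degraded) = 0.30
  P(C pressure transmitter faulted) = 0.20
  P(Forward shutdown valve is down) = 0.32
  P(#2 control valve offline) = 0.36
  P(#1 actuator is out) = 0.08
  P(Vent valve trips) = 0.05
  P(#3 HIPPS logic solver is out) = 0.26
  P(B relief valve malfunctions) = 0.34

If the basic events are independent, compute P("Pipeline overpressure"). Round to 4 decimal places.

0.1267

P(Control loop down) [AND] = 0.20 × 0.32 × 0.36 = 0.023040
P(Relief train inoperative) [OR] = 1 − (1−0.30) × (1−0.023040) = 0.316128
P(Shutdown chain down) [AND] = 0.05 × 0.26 = 0.013000
P(Block path unavailable) [OR] = 1 − (1−0.08) × (1−0.013000) × (1−0.34) = 0.400694
P(Pipeline overpressure) [AND] = 0.316128 × 0.400694 = 0.126671
Rounded to 4 decimal places: P(Pipeline overpressure) ≈ 0.1267.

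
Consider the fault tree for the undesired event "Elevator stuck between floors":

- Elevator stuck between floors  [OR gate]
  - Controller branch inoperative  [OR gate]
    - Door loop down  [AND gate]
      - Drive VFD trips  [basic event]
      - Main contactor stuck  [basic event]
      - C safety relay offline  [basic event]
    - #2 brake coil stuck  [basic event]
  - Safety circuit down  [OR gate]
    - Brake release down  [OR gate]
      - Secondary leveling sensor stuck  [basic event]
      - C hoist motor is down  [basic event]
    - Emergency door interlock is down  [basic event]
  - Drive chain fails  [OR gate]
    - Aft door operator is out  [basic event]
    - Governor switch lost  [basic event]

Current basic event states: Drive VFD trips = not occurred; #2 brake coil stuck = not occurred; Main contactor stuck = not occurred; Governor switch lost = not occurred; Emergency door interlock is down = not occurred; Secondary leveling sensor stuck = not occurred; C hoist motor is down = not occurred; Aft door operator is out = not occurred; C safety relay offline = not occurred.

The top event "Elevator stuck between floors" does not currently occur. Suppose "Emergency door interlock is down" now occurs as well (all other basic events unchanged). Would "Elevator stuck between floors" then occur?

Yes

Counterfactual: set "Emergency door interlock is down" to occurred.
Door loop down [AND]: Drive VFD trips=not, Main contactor stuck=not, C safety relay offline=not → not all inputs occur → does not occur.
Controller branch inoperative [OR]: Door loop down=not, #2 brake coil stuck=not → no input occurs → does not occur.
Brake release down [OR]: Secondary leveling sensor stuck=not, C hoist motor is down=not → no input occurs → does not occur.
Safety circuit down [OR]: Brake release down=not, Emergency door interlock is down=occurs → at least one input occurs → occurs.
Drive chain fails [OR]: Aft door operator is out=not, Governor switch lost=not → no input occurs → does not occur.
Elevator stuck between floors [OR]: Controller branch inoperative=not, Safety circuit down=occurs, Drive chain fails=not → at least one input occurs → occurs.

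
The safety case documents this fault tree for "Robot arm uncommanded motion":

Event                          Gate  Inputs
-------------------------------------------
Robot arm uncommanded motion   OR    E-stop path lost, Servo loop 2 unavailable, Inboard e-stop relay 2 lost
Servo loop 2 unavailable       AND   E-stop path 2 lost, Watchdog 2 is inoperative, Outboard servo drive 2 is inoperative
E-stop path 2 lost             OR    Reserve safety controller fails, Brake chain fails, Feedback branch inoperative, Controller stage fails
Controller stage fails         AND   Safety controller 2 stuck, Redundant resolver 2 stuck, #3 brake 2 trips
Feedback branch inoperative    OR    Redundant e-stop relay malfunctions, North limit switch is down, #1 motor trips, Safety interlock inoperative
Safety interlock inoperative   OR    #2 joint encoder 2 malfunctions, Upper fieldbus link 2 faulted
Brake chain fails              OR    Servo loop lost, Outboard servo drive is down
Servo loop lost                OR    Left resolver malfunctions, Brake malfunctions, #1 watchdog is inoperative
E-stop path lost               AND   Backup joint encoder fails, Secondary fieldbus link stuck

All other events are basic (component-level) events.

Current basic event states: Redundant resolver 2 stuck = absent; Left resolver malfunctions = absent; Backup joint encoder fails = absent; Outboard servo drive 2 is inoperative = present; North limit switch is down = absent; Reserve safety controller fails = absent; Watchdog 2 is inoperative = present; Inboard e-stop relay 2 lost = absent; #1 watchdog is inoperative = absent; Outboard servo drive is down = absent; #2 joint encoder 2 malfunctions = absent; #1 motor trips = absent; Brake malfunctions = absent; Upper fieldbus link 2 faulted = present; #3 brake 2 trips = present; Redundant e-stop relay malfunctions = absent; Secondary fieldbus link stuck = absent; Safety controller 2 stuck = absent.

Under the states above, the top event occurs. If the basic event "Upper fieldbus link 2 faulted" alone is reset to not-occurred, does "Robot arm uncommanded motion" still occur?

No

Counterfactual: set "Upper fieldbus link 2 faulted" to not occurred.
E-stop path lost [AND]: Backup joint encoder fails=not, Secondary fieldbus link stuck=not → not all inputs occur → does not occur.
Servo loop lost [OR]: Left resolver malfunctions=not, Brake malfunctions=not, #1 watchdog is inoperative=not → no input occurs → does not occur.
Brake chain fails [OR]: Servo loop lost=not, Outboard servo drive is down=not → no input occurs → does not occur.
Safety interlock inoperative [OR]: #2 joint encoder 2 malfunctions=not, Upper fieldbus link 2 faulted=not → no input occurs → does not occur.
Feedback branch inoperative [OR]: Redundant e-stop relay malfunctions=not, North limit switch is down=not, #1 motor trips=not, Safety interlock inoperative=not → no input occurs → does not occur.
Controller stage fails [AND]: Safety controller 2 stuck=not, Redundant resolver 2 stuck=not, #3 brake 2 trips=occurs → not all inputs occur → does not occur.
E-stop path 2 lost [OR]: Reserve safety controller fails=not, Brake chain fails=not, Feedback branch inoperative=not, Controller stage fails=not → no input occurs → does not occur.
Servo loop 2 unavailable [AND]: E-stop path 2 lost=not, Watchdog 2 is inoperative=occurs, Outboard servo drive 2 is inoperative=occurs → not all inputs occur → does not occur.
Robot arm uncommanded motion [OR]: E-stop path lost=not, Servo loop 2 unavailable=not, Inboard e-stop relay 2 lost=not → no input occurs → does not occur.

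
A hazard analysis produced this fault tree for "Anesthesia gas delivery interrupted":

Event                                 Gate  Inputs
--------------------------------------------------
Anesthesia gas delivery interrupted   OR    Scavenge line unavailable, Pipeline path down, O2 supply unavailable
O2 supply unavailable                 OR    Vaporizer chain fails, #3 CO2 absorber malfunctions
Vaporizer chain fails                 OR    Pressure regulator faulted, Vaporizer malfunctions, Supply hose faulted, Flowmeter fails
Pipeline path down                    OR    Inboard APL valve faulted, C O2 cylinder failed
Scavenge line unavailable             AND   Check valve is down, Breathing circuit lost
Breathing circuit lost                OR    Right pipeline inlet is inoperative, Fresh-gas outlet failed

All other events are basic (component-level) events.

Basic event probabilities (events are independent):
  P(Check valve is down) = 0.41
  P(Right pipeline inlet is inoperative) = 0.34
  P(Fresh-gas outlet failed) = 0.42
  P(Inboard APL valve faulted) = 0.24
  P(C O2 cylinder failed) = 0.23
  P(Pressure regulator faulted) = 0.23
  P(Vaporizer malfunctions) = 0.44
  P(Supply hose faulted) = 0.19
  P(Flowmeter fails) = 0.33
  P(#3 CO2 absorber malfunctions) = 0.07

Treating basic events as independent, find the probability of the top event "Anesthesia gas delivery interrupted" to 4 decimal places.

P(Breathing circuit lost) [OR] = 1 − (1−0.34) × (1−0.42) = 0.617200
P(Scavenge line unavailable) [AND] = 0.41 × 0.617200 = 0.253052
P(Pipeline path down) [OR] = 1 − (1−0.24) × (1−0.23) = 0.414800
P(Vaporizer chain fails) [OR] = 1 − (1−0.23) × (1−0.44) × (1−0.19) × (1−0.33) = 0.765988
P(O2 supply unavailable) [OR] = 1 − (1−0.765988) × (1−0.07) = 0.782369
P(Anesthesia gas delivery interrupted) [OR] = 1 − (1−0.253052) × (1−0.414800) × (1−0.782369) = 0.904870
Rounded to 4 decimal places: P(Anesthesia gas delivery interrupted) ≈ 0.9049.

0.9049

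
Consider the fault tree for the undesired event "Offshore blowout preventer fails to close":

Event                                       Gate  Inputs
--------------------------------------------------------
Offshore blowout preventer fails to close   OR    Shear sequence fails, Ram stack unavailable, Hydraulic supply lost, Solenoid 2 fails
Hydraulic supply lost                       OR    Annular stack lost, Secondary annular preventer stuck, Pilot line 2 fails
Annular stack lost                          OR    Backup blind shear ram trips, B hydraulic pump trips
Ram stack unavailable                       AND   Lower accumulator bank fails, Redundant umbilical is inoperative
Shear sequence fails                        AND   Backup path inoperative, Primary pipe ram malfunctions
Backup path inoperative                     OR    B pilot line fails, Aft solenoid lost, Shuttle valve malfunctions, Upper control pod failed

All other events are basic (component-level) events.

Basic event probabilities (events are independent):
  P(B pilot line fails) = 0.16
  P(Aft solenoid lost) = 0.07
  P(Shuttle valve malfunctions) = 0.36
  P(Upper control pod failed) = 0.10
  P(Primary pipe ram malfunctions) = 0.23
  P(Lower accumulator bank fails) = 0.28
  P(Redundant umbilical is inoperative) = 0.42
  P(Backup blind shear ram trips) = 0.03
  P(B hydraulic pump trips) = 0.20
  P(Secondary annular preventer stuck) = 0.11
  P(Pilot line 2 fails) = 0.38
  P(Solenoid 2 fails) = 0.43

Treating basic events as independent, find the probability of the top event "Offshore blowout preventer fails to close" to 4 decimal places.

P(Backup path inoperative) [OR] = 1 − (1−0.16) × (1−0.07) × (1−0.36) × (1−0.10) = 0.550029
P(Shear sequence fails) [AND] = 0.550029 × 0.23 = 0.126507
P(Ram stack unavailable) [AND] = 0.28 × 0.42 = 0.117600
P(Annular stack lost) [OR] = 1 − (1−0.03) × (1−0.20) = 0.224000
P(Hydraulic supply lost) [OR] = 1 − (1−0.224000) × (1−0.11) × (1−0.38) = 0.571803
P(Offshore blowout preventer fails to close) [OR] = 1 − (1−0.126507) × (1−0.117600) × (1−0.571803) × (1−0.43) = 0.811876
Rounded to 4 decimal places: P(Offshore blowout preventer fails to close) ≈ 0.8119.

0.8119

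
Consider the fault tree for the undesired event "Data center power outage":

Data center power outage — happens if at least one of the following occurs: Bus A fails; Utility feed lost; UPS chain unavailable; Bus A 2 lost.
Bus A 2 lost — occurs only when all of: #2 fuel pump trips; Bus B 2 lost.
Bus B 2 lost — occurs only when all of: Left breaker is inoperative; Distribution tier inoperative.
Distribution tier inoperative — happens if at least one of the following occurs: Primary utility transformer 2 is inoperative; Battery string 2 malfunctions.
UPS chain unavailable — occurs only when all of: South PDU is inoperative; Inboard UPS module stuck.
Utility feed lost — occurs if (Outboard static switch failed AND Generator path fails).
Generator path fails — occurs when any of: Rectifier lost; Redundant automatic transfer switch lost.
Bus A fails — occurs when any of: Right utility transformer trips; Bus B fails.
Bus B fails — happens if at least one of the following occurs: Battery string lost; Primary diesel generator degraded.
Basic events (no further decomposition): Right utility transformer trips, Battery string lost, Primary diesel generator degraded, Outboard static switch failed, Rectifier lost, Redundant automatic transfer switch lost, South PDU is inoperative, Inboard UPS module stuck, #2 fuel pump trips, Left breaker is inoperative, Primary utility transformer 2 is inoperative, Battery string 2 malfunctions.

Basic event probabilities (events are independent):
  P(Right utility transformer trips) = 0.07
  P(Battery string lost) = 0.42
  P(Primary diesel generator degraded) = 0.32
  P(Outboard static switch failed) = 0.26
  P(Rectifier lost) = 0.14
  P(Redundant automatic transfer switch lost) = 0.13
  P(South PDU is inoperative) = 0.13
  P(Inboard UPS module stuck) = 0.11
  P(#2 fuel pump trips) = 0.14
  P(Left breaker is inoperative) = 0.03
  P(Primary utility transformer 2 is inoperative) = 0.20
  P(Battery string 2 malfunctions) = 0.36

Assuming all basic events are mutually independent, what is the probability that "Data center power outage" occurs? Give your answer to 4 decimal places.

0.6628

P(Bus B fails) [OR] = 1 − (1−0.42) × (1−0.32) = 0.605600
P(Bus A fails) [OR] = 1 − (1−0.07) × (1−0.605600) = 0.633208
P(Generator path fails) [OR] = 1 − (1−0.14) × (1−0.13) = 0.251800
P(Utility feed lost) [AND] = 0.26 × 0.251800 = 0.065468
P(UPS chain unavailable) [AND] = 0.13 × 0.11 = 0.014300
P(Distribution tier inoperative) [OR] = 1 − (1−0.20) × (1−0.36) = 0.488000
P(Bus B 2 lost) [AND] = 0.03 × 0.488000 = 0.014640
P(Bus A 2 lost) [AND] = 0.14 × 0.014640 = 0.002050
P(Data center power outage) [OR] = 1 − (1−0.633208) × (1−0.065468) × (1−0.014300) × (1−0.002050) = 0.662816
Rounded to 4 decimal places: P(Data center power outage) ≈ 0.6628.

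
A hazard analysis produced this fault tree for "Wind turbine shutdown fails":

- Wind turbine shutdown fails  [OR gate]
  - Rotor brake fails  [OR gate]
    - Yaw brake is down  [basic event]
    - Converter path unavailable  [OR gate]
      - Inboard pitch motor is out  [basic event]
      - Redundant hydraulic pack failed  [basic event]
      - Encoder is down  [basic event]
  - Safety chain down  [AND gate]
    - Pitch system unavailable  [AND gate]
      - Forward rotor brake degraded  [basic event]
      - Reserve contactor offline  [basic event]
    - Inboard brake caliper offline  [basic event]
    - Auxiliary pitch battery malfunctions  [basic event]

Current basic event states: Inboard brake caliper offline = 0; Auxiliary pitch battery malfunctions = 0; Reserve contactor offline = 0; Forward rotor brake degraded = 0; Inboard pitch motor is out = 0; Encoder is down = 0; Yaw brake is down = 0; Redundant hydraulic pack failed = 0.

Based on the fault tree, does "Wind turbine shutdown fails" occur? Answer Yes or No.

Converter path unavailable [OR]: Inboard pitch motor is out=not, Redundant hydraulic pack failed=not, Encoder is down=not → no input occurs → does not occur.
Rotor brake fails [OR]: Yaw brake is down=not, Converter path unavailable=not → no input occurs → does not occur.
Pitch system unavailable [AND]: Forward rotor brake degraded=not, Reserve contactor offline=not → not all inputs occur → does not occur.
Safety chain down [AND]: Pitch system unavailable=not, Inboard brake caliper offline=not, Auxiliary pitch battery malfunctions=not → not all inputs occur → does not occur.
Wind turbine shutdown fails [OR]: Rotor brake fails=not, Safety chain down=not → no input occurs → does not occur.

No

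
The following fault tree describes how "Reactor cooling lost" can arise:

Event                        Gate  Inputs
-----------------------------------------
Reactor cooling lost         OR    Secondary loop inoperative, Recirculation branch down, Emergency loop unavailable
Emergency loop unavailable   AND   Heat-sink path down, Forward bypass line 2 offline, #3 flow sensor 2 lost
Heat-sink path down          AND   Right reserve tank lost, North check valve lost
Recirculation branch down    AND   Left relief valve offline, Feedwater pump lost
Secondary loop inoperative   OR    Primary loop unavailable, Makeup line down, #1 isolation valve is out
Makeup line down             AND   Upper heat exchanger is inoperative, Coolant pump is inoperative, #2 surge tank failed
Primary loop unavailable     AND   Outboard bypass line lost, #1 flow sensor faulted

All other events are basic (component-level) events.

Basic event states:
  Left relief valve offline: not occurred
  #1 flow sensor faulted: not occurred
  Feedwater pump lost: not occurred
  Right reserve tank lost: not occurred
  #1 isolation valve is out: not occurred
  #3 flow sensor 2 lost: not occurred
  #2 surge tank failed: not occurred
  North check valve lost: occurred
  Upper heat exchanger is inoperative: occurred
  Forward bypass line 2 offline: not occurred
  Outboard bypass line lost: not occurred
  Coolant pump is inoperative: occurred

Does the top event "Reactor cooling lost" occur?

Primary loop unavailable [AND]: Outboard bypass line lost=not, #1 flow sensor faulted=not → not all inputs occur → does not occur.
Makeup line down [AND]: Upper heat exchanger is inoperative=occurs, Coolant pump is inoperative=occurs, #2 surge tank failed=not → not all inputs occur → does not occur.
Secondary loop inoperative [OR]: Primary loop unavailable=not, Makeup line down=not, #1 isolation valve is out=not → no input occurs → does not occur.
Recirculation branch down [AND]: Left relief valve offline=not, Feedwater pump lost=not → not all inputs occur → does not occur.
Heat-sink path down [AND]: Right reserve tank lost=not, North check valve lost=occurs → not all inputs occur → does not occur.
Emergency loop unavailable [AND]: Heat-sink path down=not, Forward bypass line 2 offline=not, #3 flow sensor 2 lost=not → not all inputs occur → does not occur.
Reactor cooling lost [OR]: Secondary loop inoperative=not, Recirculation branch down=not, Emergency loop unavailable=not → no input occurs → does not occur.

No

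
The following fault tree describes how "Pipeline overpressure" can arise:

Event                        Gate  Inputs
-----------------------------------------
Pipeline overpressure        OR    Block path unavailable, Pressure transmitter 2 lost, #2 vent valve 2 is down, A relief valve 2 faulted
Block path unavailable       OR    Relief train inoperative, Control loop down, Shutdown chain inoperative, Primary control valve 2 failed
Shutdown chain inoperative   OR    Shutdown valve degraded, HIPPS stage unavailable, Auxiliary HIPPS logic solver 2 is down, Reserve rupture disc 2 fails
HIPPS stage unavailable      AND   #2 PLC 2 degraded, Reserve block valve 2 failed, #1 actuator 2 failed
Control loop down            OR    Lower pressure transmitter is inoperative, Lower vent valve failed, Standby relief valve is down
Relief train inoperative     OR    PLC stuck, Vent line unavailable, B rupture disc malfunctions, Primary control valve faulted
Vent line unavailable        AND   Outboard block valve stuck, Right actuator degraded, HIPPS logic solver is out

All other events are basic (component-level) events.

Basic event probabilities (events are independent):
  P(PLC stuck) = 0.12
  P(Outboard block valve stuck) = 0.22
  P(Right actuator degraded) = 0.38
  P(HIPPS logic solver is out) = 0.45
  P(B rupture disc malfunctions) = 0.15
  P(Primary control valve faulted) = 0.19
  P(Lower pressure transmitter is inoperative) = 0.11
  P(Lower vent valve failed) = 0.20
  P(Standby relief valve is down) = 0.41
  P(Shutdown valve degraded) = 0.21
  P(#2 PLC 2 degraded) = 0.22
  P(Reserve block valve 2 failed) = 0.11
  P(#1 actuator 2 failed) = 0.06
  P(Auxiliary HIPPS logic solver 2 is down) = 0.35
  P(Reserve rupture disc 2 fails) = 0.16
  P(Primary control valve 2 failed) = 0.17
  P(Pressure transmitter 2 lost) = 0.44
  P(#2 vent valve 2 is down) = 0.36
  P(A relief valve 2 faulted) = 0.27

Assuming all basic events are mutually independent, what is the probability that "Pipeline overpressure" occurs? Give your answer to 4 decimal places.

P(Vent line unavailable) [AND] = 0.22 × 0.38 × 0.45 = 0.037620
P(Relief train inoperative) [OR] = 1 − (1−0.12) × (1−0.037620) × (1−0.15) × (1−0.19) = 0.416913
P(Control loop down) [OR] = 1 − (1−0.11) × (1−0.20) × (1−0.41) = 0.579920
P(HIPPS stage unavailable) [AND] = 0.22 × 0.11 × 0.06 = 0.001452
P(Shutdown chain inoperative) [OR] = 1 − (1−0.21) × (1−0.001452) × (1−0.35) × (1−0.16) = 0.569286
P(Block path unavailable) [OR] = 1 − (1−0.416913) × (1−0.579920) × (1−0.569286) × (1−0.17) = 0.912435
P(Pipeline overpressure) [OR] = 1 − (1−0.912435) × (1−0.44) × (1−0.36) × (1−0.27) = 0.977090
Rounded to 4 decimal places: P(Pipeline overpressure) ≈ 0.9771.

0.9771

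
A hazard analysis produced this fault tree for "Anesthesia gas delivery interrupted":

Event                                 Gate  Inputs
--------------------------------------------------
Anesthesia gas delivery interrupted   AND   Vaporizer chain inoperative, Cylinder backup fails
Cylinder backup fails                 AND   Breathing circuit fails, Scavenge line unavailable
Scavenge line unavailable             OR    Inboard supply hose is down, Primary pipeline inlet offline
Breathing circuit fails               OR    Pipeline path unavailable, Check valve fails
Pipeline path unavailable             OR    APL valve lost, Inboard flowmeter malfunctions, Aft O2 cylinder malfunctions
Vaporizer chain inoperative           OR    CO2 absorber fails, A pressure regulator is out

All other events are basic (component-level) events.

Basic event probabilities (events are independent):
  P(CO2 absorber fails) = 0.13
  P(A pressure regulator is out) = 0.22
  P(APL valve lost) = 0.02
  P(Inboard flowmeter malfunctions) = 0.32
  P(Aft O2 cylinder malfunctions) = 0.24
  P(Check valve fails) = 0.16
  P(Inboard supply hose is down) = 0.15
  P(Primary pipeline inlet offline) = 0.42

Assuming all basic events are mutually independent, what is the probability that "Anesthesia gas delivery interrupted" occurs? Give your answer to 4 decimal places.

0.0936

P(Vaporizer chain inoperative) [OR] = 1 − (1−0.13) × (1−0.22) = 0.321400
P(Pipeline path unavailable) [OR] = 1 − (1−0.02) × (1−0.32) × (1−0.24) = 0.493536
P(Breathing circuit fails) [OR] = 1 − (1−0.493536) × (1−0.16) = 0.574570
P(Scavenge line unavailable) [OR] = 1 − (1−0.15) × (1−0.42) = 0.507000
P(Cylinder backup fails) [AND] = 0.574570 × 0.507000 = 0.291307
P(Anesthesia gas delivery interrupted) [AND] = 0.321400 × 0.291307 = 0.093626
Rounded to 4 decimal places: P(Anesthesia gas delivery interrupted) ≈ 0.0936.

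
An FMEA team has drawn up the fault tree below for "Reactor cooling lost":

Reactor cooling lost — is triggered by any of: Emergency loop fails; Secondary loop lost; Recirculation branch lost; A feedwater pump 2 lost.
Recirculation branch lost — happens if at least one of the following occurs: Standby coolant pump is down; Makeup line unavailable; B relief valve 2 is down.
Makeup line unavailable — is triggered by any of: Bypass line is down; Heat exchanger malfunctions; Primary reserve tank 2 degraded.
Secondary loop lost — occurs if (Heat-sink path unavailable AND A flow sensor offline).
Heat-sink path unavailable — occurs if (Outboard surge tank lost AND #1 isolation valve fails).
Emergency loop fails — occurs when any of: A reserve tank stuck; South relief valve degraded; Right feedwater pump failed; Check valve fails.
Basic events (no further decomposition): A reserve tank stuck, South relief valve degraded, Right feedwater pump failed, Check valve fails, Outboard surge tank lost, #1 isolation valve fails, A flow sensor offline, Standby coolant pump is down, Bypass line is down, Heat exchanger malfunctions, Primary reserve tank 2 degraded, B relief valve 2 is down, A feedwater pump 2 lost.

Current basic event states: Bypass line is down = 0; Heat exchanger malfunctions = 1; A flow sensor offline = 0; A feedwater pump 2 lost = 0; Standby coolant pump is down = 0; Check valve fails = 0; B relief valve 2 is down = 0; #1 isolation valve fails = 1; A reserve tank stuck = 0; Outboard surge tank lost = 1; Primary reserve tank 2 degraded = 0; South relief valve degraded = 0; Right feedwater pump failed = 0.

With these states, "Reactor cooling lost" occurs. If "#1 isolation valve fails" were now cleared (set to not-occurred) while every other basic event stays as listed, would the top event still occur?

Counterfactual: set "#1 isolation valve fails" to not occurred.
Emergency loop fails [OR]: A reserve tank stuck=not, South relief valve degraded=not, Right feedwater pump failed=not, Check valve fails=not → no input occurs → does not occur.
Heat-sink path unavailable [AND]: Outboard surge tank lost=occurs, #1 isolation valve fails=not → not all inputs occur → does not occur.
Secondary loop lost [AND]: Heat-sink path unavailable=not, A flow sensor offline=not → not all inputs occur → does not occur.
Makeup line unavailable [OR]: Bypass line is down=not, Heat exchanger malfunctions=occurs, Primary reserve tank 2 degraded=not → at least one input occurs → occurs.
Recirculation branch lost [OR]: Standby coolant pump is down=not, Makeup line unavailable=occurs, B relief valve 2 is down=not → at least one input occurs → occurs.
Reactor cooling lost [OR]: Emergency loop fails=not, Secondary loop lost=not, Recirculation branch lost=occurs, A feedwater pump 2 lost=not → at least one input occurs → occurs.

Yes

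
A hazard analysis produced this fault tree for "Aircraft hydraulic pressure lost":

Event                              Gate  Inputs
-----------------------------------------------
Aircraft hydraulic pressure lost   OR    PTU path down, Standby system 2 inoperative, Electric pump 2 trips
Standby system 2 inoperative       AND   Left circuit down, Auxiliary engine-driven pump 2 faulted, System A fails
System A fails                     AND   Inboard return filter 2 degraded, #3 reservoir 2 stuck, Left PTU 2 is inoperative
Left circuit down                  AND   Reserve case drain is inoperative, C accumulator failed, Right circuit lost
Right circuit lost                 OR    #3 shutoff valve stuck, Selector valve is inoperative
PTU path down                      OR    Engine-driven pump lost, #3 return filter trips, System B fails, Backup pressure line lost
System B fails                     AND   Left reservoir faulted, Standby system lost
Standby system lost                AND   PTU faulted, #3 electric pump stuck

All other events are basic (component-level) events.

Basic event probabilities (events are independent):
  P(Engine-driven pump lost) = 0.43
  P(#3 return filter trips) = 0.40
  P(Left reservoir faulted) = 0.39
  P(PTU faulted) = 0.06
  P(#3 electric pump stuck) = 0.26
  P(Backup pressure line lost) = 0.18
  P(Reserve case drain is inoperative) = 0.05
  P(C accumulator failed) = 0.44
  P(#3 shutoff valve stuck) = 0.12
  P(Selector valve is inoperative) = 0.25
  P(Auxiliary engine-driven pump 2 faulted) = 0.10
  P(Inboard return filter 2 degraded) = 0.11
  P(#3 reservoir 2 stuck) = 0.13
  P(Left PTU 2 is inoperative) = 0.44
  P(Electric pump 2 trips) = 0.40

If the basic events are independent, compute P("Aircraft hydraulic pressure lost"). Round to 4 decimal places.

P(Standby system lost) [AND] = 0.06 × 0.26 = 0.015600
P(System B fails) [AND] = 0.39 × 0.015600 = 0.006084
P(PTU path down) [OR] = 1 − (1−0.43) × (1−0.40) × (1−0.006084) × (1−0.18) = 0.721266
P(Right circuit lost) [OR] = 1 − (1−0.12) × (1−0.25) = 0.340000
P(Left circuit down) [AND] = 0.05 × 0.44 × 0.340000 = 0.007480
P(System A fails) [AND] = 0.11 × 0.13 × 0.44 = 0.006292
P(Standby system 2 inoperative) [AND] = 0.007480 × 0.10 × 0.006292 = 0.000005
P(Aircraft hydraulic pressure lost) [OR] = 1 − (1−0.721266) × (1−0.000005) × (1−0.40) = 0.832760
Rounded to 4 decimal places: P(Aircraft hydraulic pressure lost) ≈ 0.8328.

0.8328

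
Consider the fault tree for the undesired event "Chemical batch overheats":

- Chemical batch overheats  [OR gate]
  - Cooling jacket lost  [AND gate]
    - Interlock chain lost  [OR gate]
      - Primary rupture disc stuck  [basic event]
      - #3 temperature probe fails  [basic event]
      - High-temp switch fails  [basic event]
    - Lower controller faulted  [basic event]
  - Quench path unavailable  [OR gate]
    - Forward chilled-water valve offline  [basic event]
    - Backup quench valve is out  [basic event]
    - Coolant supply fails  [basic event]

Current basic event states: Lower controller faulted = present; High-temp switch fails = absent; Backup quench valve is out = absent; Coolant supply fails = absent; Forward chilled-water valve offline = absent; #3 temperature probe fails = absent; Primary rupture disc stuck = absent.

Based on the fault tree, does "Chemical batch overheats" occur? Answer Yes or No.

Interlock chain lost [OR]: Primary rupture disc stuck=not, #3 temperature probe fails=not, High-temp switch fails=not → no input occurs → does not occur.
Cooling jacket lost [AND]: Interlock chain lost=not, Lower controller faulted=occurs → not all inputs occur → does not occur.
Quench path unavailable [OR]: Forward chilled-water valve offline=not, Backup quench valve is out=not, Coolant supply fails=not → no input occurs → does not occur.
Chemical batch overheats [OR]: Cooling jacket lost=not, Quench path unavailable=not → no input occurs → does not occur.

No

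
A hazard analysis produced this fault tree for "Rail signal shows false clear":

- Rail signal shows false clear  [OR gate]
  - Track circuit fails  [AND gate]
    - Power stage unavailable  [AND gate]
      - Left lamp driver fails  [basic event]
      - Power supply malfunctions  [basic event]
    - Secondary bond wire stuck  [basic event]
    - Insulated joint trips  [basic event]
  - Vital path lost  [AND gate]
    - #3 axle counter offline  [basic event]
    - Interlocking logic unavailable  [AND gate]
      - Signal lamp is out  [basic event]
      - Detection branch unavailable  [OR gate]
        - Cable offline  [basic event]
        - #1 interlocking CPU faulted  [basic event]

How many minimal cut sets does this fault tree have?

Power stage unavailable [AND]: one cut set from each child combined → 1 × 1 = 1 cut set(s).
Track circuit fails [AND]: one cut set from each child combined → 1 × 1 × 1 = 1 cut set(s).
Detection branch unavailable [OR]: union of children's cut sets → 2 cut set(s).
Interlocking logic unavailable [AND]: one cut set from each child combined → 1 × 2 = 2 cut set(s).
Vital path lost [AND]: one cut set from each child combined → 1 × 2 = 2 cut set(s).
Rail signal shows false clear [OR]: union of children's cut sets → 3 cut set(s).
Minimal cut sets: {Insulated joint trips, Left lamp driver fails, Power supply malfunctions, Secondary bond wire stuck}; {#3 axle counter offline, Cable offline, Signal lamp is out}; {#1 interlocking CPU faulted, #3 axle counter offline, Signal lamp is out}.

3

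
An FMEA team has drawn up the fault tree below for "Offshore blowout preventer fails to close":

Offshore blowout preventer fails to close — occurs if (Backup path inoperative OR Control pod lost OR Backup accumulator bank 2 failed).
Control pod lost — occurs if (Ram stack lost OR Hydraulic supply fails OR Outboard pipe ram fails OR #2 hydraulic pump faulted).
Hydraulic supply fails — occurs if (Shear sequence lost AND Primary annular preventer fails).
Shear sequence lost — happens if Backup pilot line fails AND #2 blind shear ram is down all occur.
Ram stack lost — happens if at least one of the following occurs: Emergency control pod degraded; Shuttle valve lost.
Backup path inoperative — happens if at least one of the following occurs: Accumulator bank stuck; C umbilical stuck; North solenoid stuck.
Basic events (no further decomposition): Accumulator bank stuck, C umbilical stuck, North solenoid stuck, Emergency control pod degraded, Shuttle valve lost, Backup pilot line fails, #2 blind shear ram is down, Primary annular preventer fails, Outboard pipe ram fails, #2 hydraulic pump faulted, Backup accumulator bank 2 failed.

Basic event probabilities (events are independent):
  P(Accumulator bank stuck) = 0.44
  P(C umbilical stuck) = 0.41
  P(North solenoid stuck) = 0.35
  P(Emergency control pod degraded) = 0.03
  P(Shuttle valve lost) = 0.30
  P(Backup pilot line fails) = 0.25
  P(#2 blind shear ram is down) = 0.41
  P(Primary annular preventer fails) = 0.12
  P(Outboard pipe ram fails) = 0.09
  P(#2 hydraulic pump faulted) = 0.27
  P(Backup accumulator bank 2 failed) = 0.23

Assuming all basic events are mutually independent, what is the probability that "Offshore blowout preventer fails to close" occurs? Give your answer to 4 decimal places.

0.9263

P(Backup path inoperative) [OR] = 1 − (1−0.44) × (1−0.41) × (1−0.35) = 0.785240
P(Ram stack lost) [OR] = 1 − (1−0.03) × (1−0.30) = 0.321000
P(Shear sequence lost) [AND] = 0.25 × 0.41 = 0.102500
P(Hydraulic supply fails) [AND] = 0.102500 × 0.12 = 0.012300
P(Control pod lost) [OR] = 1 − (1−0.321000) × (1−0.012300) × (1−0.09) × (1−0.27) = 0.554488
P(Offshore blowout preventer fails to close) [OR] = 1 − (1−0.785240) × (1−0.554488) × (1−0.23) = 0.926328
Rounded to 4 decimal places: P(Offshore blowout preventer fails to close) ≈ 0.9263.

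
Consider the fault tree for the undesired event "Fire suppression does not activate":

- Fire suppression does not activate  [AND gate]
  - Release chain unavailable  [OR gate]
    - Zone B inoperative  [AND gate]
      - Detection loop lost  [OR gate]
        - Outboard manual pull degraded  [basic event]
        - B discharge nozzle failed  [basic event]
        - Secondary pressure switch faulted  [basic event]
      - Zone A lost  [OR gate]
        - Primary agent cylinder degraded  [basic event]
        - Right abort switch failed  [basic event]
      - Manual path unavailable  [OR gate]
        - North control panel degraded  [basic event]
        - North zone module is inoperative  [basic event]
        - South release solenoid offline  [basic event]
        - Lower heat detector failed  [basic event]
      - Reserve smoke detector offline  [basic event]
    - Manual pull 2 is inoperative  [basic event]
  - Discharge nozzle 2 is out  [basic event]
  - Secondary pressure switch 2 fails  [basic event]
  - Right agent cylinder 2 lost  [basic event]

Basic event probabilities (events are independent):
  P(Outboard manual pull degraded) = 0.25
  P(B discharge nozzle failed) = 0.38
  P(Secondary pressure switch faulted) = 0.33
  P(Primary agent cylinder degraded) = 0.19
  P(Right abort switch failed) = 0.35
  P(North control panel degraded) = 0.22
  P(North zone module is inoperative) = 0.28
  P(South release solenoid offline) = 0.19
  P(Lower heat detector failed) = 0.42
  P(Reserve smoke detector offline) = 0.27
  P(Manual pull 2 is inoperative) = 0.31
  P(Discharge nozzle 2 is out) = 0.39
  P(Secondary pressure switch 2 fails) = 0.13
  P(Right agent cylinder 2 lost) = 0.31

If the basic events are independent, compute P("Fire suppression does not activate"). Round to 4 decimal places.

0.0056

P(Detection loop lost) [OR] = 1 − (1−0.25) × (1−0.38) × (1−0.33) = 0.688450
P(Zone A lost) [OR] = 1 − (1−0.19) × (1−0.35) = 0.473500
P(Manual path unavailable) [OR] = 1 − (1−0.22) × (1−0.28) × (1−0.19) × (1−0.42) = 0.736160
P(Zone B inoperative) [AND] = 0.688450 × 0.473500 × 0.736160 × 0.27 = 0.064793
P(Release chain unavailable) [OR] = 1 − (1−0.064793) × (1−0.31) = 0.354707
P(Fire suppression does not activate) [AND] = 0.354707 × 0.39 × 0.13 × 0.31 = 0.005575
Rounded to 4 decimal places: P(Fire suppression does not activate) ≈ 0.0056.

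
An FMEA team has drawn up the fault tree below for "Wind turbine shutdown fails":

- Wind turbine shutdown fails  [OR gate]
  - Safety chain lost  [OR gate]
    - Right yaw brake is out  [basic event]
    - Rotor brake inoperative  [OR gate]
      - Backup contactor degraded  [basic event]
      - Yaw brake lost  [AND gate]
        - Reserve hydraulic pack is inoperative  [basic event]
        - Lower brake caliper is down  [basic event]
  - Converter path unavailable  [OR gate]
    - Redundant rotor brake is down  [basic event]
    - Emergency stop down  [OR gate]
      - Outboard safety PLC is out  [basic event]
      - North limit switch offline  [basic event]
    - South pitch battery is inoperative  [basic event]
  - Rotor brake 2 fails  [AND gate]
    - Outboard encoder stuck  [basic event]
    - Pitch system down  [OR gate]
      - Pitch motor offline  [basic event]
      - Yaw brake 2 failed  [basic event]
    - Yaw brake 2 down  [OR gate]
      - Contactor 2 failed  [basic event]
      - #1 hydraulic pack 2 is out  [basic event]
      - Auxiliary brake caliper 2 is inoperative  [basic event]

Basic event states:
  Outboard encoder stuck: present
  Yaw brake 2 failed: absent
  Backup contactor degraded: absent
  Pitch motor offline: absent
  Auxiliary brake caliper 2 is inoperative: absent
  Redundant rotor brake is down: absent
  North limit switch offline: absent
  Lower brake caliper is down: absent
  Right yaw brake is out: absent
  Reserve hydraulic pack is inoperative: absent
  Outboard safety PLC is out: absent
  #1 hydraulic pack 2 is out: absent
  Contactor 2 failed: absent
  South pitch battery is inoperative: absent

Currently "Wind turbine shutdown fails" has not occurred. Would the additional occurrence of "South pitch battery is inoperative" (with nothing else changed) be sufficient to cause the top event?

Counterfactual: set "South pitch battery is inoperative" to occurred.
Yaw brake lost [AND]: Reserve hydraulic pack is inoperative=not, Lower brake caliper is down=not → not all inputs occur → does not occur.
Rotor brake inoperative [OR]: Backup contactor degraded=not, Yaw brake lost=not → no input occurs → does not occur.
Safety chain lost [OR]: Right yaw brake is out=not, Rotor brake inoperative=not → no input occurs → does not occur.
Emergency stop down [OR]: Outboard safety PLC is out=not, North limit switch offline=not → no input occurs → does not occur.
Converter path unavailable [OR]: Redundant rotor brake is down=not, Emergency stop down=not, South pitch battery is inoperative=occurs → at least one input occurs → occurs.
Pitch system down [OR]: Pitch motor offline=not, Yaw brake 2 failed=not → no input occurs → does not occur.
Yaw brake 2 down [OR]: Contactor 2 failed=not, #1 hydraulic pack 2 is out=not, Auxiliary brake caliper 2 is inoperative=not → no input occurs → does not occur.
Rotor brake 2 fails [AND]: Outboard encoder stuck=occurs, Pitch system down=not, Yaw brake 2 down=not → not all inputs occur → does not occur.
Wind turbine shutdown fails [OR]: Safety chain lost=not, Converter path unavailable=occurs, Rotor brake 2 fails=not → at least one input occurs → occurs.

Yes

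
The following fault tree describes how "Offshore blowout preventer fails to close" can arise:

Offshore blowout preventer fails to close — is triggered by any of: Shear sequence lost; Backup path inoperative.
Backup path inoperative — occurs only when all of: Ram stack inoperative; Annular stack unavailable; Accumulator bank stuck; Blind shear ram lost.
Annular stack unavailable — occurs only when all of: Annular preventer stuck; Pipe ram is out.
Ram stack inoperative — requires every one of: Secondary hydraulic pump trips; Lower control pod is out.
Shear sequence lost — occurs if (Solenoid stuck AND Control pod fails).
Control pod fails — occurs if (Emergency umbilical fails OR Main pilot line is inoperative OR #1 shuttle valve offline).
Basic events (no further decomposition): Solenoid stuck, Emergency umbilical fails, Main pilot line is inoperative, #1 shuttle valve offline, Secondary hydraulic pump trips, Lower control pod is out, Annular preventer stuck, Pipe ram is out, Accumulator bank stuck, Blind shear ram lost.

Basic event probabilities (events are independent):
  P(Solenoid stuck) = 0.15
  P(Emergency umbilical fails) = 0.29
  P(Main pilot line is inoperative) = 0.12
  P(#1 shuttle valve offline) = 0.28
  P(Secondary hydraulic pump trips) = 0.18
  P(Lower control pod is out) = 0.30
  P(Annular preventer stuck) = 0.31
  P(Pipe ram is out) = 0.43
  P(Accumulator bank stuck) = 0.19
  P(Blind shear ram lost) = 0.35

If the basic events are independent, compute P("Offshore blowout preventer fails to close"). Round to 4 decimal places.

0.0830

P(Control pod fails) [OR] = 1 − (1−0.29) × (1−0.12) × (1−0.28) = 0.550144
P(Shear sequence lost) [AND] = 0.15 × 0.550144 = 0.082522
P(Ram stack inoperative) [AND] = 0.18 × 0.30 = 0.054000
P(Annular stack unavailable) [AND] = 0.31 × 0.43 = 0.133300
P(Backup path inoperative) [AND] = 0.054000 × 0.133300 × 0.19 × 0.35 = 0.000479
P(Offshore blowout preventer fails to close) [OR] = 1 − (1−0.082522) × (1−0.000479) = 0.082961
Rounded to 4 decimal places: P(Offshore blowout preventer fails to close) ≈ 0.0830.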